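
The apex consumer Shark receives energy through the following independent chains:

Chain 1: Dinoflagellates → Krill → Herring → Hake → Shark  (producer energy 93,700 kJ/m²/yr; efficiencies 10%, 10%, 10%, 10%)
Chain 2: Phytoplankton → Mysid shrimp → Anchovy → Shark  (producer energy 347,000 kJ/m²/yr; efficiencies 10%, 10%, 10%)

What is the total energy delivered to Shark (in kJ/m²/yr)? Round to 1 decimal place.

356.4 kJ/m²/yr

Chain 1: 93700 × 0.1 × 0.1 × 0.1 × 0.1 = 9.37 kJ/m²/yr
Chain 2: 347000 × 0.1 × 0.1 × 0.1 = 347 kJ/m²/yr
Total at Shark: 9.37 + 347 = 356.37 kJ/m²/yr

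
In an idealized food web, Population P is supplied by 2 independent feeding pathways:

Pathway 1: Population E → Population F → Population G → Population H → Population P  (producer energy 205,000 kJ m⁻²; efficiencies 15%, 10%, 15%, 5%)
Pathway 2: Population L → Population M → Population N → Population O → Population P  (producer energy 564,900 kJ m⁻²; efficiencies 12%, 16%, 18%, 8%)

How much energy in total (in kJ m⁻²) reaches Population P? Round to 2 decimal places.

179.25 kJ m⁻²

Pathway 1: 205000 × 0.15 × 0.1 × 0.15 × 0.05 = 23.0625 kJ m⁻²
Pathway 2: 564900 × 0.12 × 0.16 × 0.18 × 0.08 = 156.183552 kJ m⁻²
Total at Population P: 23.0625 + 156.183552 = 179.246052 kJ m⁻²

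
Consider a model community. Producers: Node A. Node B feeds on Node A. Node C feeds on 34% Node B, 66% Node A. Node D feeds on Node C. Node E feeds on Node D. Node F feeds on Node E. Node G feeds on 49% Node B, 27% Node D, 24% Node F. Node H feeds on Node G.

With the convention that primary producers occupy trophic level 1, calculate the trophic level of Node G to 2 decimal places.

Node B: 1 + 1 = 2
Node C: 1 + (0.34×2 + 0.66×1) = 2.34
Node D: 1 + 2.34 = 3.34
Node E: 1 + 3.34 = 4.34
Node F: 1 + 4.34 = 5.34
Node G: 1 + (0.49×2 + 0.27×3.34 + 0.24×5.34) = 4.1634
Node H: 1 + 4.1634 = 5.1634

4.16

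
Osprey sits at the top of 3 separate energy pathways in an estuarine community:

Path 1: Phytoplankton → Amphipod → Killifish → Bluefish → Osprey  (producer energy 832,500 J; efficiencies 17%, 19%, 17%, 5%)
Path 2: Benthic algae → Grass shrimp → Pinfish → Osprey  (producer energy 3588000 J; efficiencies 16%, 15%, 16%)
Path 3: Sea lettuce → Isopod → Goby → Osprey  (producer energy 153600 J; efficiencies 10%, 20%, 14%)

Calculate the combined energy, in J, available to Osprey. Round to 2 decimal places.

Path 1: 832500 × 0.17 × 0.19 × 0.17 × 0.05 = 228.562875 J
Path 2: 3588000 × 0.16 × 0.15 × 0.16 = 13777.92 J
Path 3: 153600 × 0.1 × 0.2 × 0.14 = 430.08 J
Total at Osprey: 228.562875 + 13777.92 + 430.08 = 14436.562875 J

14436.56 J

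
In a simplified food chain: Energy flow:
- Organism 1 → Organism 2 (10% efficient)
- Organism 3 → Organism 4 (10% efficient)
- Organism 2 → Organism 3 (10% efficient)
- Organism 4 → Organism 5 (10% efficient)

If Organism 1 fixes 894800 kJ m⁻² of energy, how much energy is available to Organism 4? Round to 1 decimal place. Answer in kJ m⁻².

894.8 kJ m⁻²

Organism 2: 894800 × 0.1 = 89480 kJ m⁻²
Organism 3: 89480 × 0.1 = 8948 kJ m⁻²
Organism 4: 8948 × 0.1 = 894.8 kJ m⁻²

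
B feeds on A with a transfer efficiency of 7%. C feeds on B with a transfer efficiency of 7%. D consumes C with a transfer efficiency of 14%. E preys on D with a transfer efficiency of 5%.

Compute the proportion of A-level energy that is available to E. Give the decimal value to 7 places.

Product of link efficiencies: 0.07 × 0.07 × 0.14 × 0.05 = 0.0000343

0.0000343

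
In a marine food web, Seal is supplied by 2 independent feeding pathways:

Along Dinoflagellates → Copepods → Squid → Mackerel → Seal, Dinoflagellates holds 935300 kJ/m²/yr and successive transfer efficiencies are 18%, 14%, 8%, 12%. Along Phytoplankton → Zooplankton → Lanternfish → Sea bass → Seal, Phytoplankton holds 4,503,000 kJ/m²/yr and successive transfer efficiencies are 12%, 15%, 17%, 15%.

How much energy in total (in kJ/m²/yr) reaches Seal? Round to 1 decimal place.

Via Dinoflagellates: 935300 × 0.18 × 0.14 × 0.08 × 0.12 = 226.267776 kJ/m²/yr
Via Phytoplankton: 4503000 × 0.12 × 0.15 × 0.17 × 0.15 = 2066.877 kJ/m²/yr
Total at Seal: 226.267776 + 2066.877 = 2293.144776 kJ/m²/yr

2293.1 kJ/m²/yr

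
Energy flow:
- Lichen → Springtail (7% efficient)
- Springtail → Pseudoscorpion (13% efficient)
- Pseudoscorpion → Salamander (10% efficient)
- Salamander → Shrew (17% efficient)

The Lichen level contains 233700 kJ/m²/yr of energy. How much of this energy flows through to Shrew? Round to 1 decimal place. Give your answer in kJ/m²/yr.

36.2 kJ/m²/yr

Springtail: 233700 × 0.07 = 16359 kJ/m²/yr
Pseudoscorpion: 16359 × 0.13 = 2126.67 kJ/m²/yr
Salamander: 2126.67 × 0.1 = 212.667 kJ/m²/yr
Shrew: 212.667 × 0.17 = 36.15339 kJ/m²/yr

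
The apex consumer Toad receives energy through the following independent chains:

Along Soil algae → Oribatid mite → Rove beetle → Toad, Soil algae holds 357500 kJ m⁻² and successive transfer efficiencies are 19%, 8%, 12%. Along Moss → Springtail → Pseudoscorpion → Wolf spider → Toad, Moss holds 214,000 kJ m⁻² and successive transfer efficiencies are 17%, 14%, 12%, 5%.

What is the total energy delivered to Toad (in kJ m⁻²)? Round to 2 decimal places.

682.64 kJ m⁻²

Via Soil algae: 357500 × 0.19 × 0.08 × 0.12 = 652.08 kJ m⁻²
Via Moss: 214000 × 0.17 × 0.14 × 0.12 × 0.05 = 30.5592 kJ m⁻²
Total at Toad: 652.08 + 30.5592 = 682.6392 kJ m⁻²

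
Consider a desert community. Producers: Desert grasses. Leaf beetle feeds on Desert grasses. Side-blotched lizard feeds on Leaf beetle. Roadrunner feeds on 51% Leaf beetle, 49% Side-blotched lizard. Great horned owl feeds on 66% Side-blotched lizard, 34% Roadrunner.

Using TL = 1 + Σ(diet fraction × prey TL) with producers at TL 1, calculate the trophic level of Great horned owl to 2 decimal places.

4.17

Leaf beetle: 1 + 1 = 2
Side-blotched lizard: 1 + 2 = 3
Roadrunner: 1 + (0.51×2 + 0.49×3) = 3.49
Great horned owl: 1 + (0.66×3 + 0.34×3.49) = 4.1666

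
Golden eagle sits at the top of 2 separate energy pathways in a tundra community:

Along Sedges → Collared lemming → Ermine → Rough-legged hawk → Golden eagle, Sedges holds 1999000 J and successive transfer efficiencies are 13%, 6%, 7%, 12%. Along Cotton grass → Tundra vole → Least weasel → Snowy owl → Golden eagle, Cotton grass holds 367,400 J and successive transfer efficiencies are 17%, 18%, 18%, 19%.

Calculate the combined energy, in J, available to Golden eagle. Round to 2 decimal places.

Via Sedges: 1999000 × 0.13 × 0.06 × 0.07 × 0.12 = 130.97448 J
Via Cotton grass: 367400 × 0.17 × 0.18 × 0.18 × 0.19 = 384.491448 J
Total at Golden eagle: 130.97448 + 384.491448 = 515.465928 J

515.47 J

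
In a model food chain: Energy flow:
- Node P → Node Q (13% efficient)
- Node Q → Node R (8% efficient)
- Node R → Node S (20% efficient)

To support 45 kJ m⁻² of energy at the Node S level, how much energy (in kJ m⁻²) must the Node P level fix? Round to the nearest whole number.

Cumulative transfer efficiency: 0.13 × 0.08 × 0.2 = 0.00208
Node P energy = 45 / 0.00208 = 21635 kJ m⁻²

21635 kJ m⁻²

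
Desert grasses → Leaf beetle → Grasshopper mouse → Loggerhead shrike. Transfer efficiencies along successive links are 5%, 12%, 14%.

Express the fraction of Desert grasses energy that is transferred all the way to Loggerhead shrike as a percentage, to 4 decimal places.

0.0840%

Product of link efficiencies: 0.05 × 0.12 × 0.14 = 0.00084
As a percentage: 0.00084 × 100 = 0.0840%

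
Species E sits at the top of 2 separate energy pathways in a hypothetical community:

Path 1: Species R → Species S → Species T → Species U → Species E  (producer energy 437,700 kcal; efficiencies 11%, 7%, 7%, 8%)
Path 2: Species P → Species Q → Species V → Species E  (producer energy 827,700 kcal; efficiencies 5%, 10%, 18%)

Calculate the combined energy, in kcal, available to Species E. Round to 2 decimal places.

Path 1: 437700 × 0.11 × 0.07 × 0.07 × 0.08 = 18.873624 kcal
Path 2: 827700 × 0.05 × 0.1 × 0.18 = 744.93 kcal
Total at Species E: 18.873624 + 744.93 = 763.803624 kcal

763.80 kcal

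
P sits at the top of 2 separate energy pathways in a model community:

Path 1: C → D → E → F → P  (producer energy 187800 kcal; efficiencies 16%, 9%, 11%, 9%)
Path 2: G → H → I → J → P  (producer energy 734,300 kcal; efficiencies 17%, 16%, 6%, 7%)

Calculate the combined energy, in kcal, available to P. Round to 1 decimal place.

Path 1: 187800 × 0.16 × 0.09 × 0.11 × 0.09 = 26.772768 kcal
Path 2: 734300 × 0.17 × 0.16 × 0.06 × 0.07 = 83.886432 kcal
Total at P: 26.772768 + 83.886432 = 110.6592 kcal

110.7 kcal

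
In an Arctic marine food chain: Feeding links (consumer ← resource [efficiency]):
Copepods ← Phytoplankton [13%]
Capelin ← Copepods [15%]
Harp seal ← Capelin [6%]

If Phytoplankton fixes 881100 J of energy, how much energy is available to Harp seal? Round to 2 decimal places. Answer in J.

1030.89 J

Copepods: 881100 × 0.13 = 114543 J
Capelin: 114543 × 0.15 = 17181.45 J
Harp seal: 17181.45 × 0.06 = 1030.887 J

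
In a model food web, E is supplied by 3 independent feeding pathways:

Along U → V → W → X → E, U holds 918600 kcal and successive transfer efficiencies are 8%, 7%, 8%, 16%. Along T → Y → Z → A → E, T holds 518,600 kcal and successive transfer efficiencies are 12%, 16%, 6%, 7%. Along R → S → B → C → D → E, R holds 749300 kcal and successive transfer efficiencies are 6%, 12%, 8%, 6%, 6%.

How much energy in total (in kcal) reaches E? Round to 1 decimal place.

109.2 kcal

Via U: 918600 × 0.08 × 0.07 × 0.08 × 0.16 = 65.845248 kcal
Via T: 518600 × 0.12 × 0.16 × 0.06 × 0.07 = 41.819904 kcal
Via R: 749300 × 0.06 × 0.12 × 0.08 × 0.06 × 0.06 = 1.55374848 kcal
Total at E: 65.845248 + 41.819904 + 1.55374848 = 109.21890048 kcal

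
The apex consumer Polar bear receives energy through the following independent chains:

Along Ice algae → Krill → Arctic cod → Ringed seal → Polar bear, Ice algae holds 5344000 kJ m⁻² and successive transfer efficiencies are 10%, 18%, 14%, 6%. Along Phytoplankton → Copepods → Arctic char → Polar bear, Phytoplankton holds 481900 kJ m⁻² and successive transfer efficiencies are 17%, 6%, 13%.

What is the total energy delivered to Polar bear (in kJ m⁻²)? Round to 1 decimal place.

1447.0 kJ m⁻²

Via Ice algae: 5344000 × 0.1 × 0.18 × 0.14 × 0.06 = 808.0128 kJ m⁻²
Via Phytoplankton: 481900 × 0.17 × 0.06 × 0.13 = 638.9994 kJ m⁻²
Total at Polar bear: 808.0128 + 638.9994 = 1447.0122 kJ m⁻²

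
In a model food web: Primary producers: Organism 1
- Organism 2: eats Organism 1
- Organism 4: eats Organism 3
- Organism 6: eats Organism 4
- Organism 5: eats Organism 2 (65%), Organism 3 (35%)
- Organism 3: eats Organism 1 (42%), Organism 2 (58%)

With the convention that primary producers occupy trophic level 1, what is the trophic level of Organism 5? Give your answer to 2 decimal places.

3.20

Organism 2: 1 + 1 = 2
Organism 3: 1 + (0.42×1 + 0.58×2) = 2.58
Organism 4: 1 + 2.58 = 3.58
Organism 5: 1 + (0.65×2 + 0.35×2.58) = 3.203
Organism 6: 1 + 3.58 = 4.58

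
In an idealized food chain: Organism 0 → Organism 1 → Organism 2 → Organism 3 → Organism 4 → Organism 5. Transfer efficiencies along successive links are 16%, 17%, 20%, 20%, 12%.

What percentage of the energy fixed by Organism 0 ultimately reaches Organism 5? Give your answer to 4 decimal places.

Product of link efficiencies: 0.16 × 0.17 × 0.2 × 0.2 × 0.12 = 0.00013056
As a percentage: 0.00013056 × 100 = 0.0131%

0.0131%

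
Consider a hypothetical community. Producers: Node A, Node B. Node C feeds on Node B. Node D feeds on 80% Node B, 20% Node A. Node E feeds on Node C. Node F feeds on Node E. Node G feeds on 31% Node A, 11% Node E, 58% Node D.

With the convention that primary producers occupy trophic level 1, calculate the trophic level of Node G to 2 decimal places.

2.80

Node C: 1 + 1 = 2
Node D: 1 + (0.8×1 + 0.2×1) = 2
Node E: 1 + 2 = 3
Node F: 1 + 3 = 4
Node G: 1 + (0.31×1 + 0.11×3 + 0.58×2) = 2.8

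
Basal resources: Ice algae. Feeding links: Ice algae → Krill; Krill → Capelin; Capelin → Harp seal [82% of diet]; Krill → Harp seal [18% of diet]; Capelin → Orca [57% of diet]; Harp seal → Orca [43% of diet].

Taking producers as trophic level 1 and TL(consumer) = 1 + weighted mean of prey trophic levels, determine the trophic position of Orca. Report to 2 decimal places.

4.35

Krill: 1 + 1 = 2
Capelin: 1 + 2 = 3
Harp seal: 1 + (0.82×3 + 0.18×2) = 3.82
Orca: 1 + (0.57×3 + 0.43×3.82) = 4.3526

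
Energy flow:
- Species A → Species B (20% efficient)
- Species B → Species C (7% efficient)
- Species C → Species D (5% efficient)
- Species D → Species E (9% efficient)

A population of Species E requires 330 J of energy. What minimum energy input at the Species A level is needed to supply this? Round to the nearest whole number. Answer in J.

Cumulative transfer efficiency: 0.2 × 0.07 × 0.05 × 0.09 = 0.000063
Species A energy = 330 / 0.000063 = 5238095 J

5238095 J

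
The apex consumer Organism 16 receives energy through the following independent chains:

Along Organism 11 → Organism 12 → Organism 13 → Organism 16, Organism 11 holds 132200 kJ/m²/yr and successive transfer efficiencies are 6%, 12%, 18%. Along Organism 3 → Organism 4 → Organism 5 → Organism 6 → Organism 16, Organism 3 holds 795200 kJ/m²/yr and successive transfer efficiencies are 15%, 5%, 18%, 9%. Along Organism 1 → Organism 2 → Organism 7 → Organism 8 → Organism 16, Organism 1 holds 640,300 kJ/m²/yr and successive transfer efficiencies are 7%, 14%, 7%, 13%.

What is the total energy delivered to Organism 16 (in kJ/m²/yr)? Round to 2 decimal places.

325.05 kJ/m²/yr

Via Organism 11: 132200 × 0.06 × 0.12 × 0.18 = 171.3312 kJ/m²/yr
Via Organism 3: 795200 × 0.15 × 0.05 × 0.18 × 0.09 = 96.6168 kJ/m²/yr
Via Organism 1: 640300 × 0.07 × 0.14 × 0.07 × 0.13 = 57.101954 kJ/m²/yr
Total at Organism 16: 171.3312 + 96.6168 + 57.101954 = 325.049954 kJ/m²/yr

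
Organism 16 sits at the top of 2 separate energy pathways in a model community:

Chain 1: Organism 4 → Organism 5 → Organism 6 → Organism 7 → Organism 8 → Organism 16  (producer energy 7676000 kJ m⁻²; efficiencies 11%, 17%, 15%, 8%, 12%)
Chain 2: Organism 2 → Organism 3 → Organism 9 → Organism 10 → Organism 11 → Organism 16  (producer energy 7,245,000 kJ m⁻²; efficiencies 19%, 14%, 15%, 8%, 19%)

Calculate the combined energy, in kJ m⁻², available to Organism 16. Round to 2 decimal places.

646.09 kJ m⁻²

Chain 1: 7676000 × 0.11 × 0.17 × 0.15 × 0.08 × 0.12 = 206.699328 kJ m⁻²
Chain 2: 7245000 × 0.19 × 0.14 × 0.15 × 0.08 × 0.19 = 439.39476 kJ m⁻²
Total at Organism 16: 206.699328 + 439.39476 = 646.094088 kJ m⁻²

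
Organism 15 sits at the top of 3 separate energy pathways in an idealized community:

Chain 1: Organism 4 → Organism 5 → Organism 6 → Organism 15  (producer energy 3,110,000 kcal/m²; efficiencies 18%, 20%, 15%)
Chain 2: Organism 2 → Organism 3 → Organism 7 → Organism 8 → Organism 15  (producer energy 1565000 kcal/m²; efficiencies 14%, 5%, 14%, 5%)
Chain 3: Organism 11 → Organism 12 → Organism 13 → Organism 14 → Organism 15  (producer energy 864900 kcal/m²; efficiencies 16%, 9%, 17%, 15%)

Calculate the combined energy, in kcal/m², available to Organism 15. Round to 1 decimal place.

Chain 1: 3110000 × 0.18 × 0.2 × 0.15 = 16794 kcal/m²
Chain 2: 1565000 × 0.14 × 0.05 × 0.14 × 0.05 = 76.685 kcal/m²
Chain 3: 864900 × 0.16 × 0.09 × 0.17 × 0.15 = 317.59128 kcal/m²
Total at Organism 15: 16794 + 76.685 + 317.59128 = 17188.27628 kcal/m²

17188.3 kcal/m²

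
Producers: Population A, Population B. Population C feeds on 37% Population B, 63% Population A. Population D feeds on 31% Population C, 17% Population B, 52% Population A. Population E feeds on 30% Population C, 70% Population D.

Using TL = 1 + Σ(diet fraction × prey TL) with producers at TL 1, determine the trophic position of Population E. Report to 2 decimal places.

3.22

Population C: 1 + (0.37×1 + 0.63×1) = 2
Population D: 1 + (0.31×2 + 0.17×1 + 0.52×1) = 2.31
Population E: 1 + (0.3×2 + 0.7×2.31) = 3.217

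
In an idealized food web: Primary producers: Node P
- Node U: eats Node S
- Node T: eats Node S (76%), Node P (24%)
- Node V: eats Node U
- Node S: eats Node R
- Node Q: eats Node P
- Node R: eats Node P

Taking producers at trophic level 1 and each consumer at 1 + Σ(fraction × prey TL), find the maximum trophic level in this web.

Node Q: 1 + 1 = 2
Node R: 1 + 1 = 2
Node S: 1 + 2 = 3
Node T: 1 + (0.76×3 + 0.24×1) = 3.52
Node U: 1 + 3 = 4
Node V: 1 + 4 = 5

5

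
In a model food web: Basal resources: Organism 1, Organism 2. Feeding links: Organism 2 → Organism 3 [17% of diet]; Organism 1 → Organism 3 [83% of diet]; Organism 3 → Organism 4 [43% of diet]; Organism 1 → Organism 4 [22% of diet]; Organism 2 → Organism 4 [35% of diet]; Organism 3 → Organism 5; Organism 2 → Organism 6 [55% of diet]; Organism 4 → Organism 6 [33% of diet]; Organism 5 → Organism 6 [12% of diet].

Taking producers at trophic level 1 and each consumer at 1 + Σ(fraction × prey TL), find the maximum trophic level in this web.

3

Organism 3: 1 + (0.17×1 + 0.83×1) = 2
Organism 4: 1 + (0.43×2 + 0.22×1 + 0.35×1) = 2.43
Organism 5: 1 + 2 = 3
Organism 6: 1 + (0.55×1 + 0.33×2.43 + 0.12×3) = 2.7119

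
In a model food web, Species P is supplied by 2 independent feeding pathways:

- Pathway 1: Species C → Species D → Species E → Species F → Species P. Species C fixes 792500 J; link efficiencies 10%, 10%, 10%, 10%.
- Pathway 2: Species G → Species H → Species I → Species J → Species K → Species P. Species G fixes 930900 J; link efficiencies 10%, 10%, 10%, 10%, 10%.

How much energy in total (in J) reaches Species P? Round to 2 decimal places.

Pathway 1: 792500 × 0.1 × 0.1 × 0.1 × 0.1 = 79.25 J
Pathway 2: 930900 × 0.1 × 0.1 × 0.1 × 0.1 × 0.1 = 9.309 J
Total at Species P: 79.25 + 9.309 = 88.559 J

88.56 J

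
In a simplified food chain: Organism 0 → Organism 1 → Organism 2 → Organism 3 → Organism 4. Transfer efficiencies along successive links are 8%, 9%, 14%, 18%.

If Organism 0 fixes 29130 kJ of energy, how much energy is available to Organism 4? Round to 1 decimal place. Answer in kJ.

Organism 1: 29130 × 0.08 = 2330.4 kJ
Organism 2: 2330.4 × 0.09 = 209.736 kJ
Organism 3: 209.736 × 0.14 = 29.36304 kJ
Organism 4: 29.36304 × 0.18 = 5.2853472 kJ

5.3 kJ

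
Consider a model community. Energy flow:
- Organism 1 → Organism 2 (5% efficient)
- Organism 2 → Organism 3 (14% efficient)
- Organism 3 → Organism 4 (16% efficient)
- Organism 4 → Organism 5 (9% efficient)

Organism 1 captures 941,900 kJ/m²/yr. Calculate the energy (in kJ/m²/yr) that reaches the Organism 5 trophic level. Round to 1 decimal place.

94.9 kJ/m²/yr

Organism 2: 941900 × 0.05 = 47095 kJ/m²/yr
Organism 3: 47095 × 0.14 = 6593.3 kJ/m²/yr
Organism 4: 6593.3 × 0.16 = 1054.928 kJ/m²/yr
Organism 5: 1054.928 × 0.09 = 94.94352 kJ/m²/yr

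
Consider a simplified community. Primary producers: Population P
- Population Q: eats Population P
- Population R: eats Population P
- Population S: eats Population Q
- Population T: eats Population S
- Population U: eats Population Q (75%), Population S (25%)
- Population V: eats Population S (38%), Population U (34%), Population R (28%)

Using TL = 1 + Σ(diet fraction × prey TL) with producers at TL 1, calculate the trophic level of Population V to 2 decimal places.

3.81

Population Q: 1 + 1 = 2
Population R: 1 + 1 = 2
Population S: 1 + 2 = 3
Population T: 1 + 3 = 4
Population U: 1 + (0.75×2 + 0.25×3) = 3.25
Population V: 1 + (0.38×3 + 0.34×3.25 + 0.28×2) = 3.805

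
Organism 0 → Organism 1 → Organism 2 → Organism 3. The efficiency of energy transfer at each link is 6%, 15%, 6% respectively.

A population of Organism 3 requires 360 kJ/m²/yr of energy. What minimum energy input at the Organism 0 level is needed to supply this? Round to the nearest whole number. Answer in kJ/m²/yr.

Cumulative transfer efficiency: 0.06 × 0.15 × 0.06 = 0.00054
Organism 0 energy = 360 / 0.00054 = 666667 kJ/m²/yr

666667 kJ/m²/yr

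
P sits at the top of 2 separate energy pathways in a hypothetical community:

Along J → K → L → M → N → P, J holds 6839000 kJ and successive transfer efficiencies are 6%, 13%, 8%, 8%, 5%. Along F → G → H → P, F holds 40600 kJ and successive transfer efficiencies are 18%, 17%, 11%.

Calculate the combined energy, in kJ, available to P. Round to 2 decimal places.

Via J: 6839000 × 0.06 × 0.13 × 0.08 × 0.08 × 0.05 = 17.070144 kJ
Via F: 40600 × 0.18 × 0.17 × 0.11 = 136.6596 kJ
Total at P: 17.070144 + 136.6596 = 153.729744 kJ

153.73 kJ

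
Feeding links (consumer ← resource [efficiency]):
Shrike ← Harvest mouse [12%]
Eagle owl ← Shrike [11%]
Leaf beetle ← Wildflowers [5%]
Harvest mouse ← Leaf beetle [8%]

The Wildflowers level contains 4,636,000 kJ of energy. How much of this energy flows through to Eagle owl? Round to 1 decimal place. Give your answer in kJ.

Leaf beetle: 4636000 × 0.05 = 231800 kJ
Harvest mouse: 231800 × 0.08 = 18544 kJ
Shrike: 18544 × 0.12 = 2225.28 kJ
Eagle owl: 2225.28 × 0.11 = 244.7808 kJ

244.8 kJ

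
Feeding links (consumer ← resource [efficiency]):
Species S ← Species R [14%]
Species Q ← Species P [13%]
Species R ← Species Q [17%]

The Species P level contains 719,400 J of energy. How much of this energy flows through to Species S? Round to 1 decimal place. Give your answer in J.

Species Q: 719400 × 0.13 = 93522 J
Species R: 93522 × 0.17 = 15898.74 J
Species S: 15898.74 × 0.14 = 2225.8236 J

2225.8 J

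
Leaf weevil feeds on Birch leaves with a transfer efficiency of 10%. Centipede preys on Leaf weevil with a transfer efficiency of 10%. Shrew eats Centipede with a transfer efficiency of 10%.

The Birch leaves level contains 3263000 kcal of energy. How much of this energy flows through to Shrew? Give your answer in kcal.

3263 kcal

Leaf weevil: 3263000 × 0.1 = 326300 kcal
Centipede: 326300 × 0.1 = 32630 kcal
Shrew: 32630 × 0.1 = 3263 kcal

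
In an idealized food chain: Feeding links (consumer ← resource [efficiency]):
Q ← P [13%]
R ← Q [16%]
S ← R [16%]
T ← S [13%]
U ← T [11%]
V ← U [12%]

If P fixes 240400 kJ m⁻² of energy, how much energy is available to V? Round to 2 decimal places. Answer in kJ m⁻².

1.37 kJ m⁻²

Q: 240400 × 0.13 = 31252 kJ m⁻²
R: 31252 × 0.16 = 5000.32 kJ m⁻²
S: 5000.32 × 0.16 = 800.0512 kJ m⁻²
T: 800.0512 × 0.13 = 104.006656 kJ m⁻²
U: 104.006656 × 0.11 = 11.44073216 kJ m⁻²
V: 11.44073216 × 0.12 = 1.3728878592 kJ m⁻²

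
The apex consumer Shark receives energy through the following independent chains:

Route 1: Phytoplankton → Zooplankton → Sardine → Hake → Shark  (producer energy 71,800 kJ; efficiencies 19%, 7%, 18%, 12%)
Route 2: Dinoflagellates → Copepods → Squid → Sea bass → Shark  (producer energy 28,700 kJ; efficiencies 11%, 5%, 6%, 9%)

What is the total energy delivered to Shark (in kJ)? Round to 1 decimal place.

21.5 kJ

Route 1: 71800 × 0.19 × 0.07 × 0.18 × 0.12 = 20.626704 kJ
Route 2: 28700 × 0.11 × 0.05 × 0.06 × 0.09 = 0.85239 kJ
Total at Shark: 20.626704 + 0.85239 = 21.479094 kJ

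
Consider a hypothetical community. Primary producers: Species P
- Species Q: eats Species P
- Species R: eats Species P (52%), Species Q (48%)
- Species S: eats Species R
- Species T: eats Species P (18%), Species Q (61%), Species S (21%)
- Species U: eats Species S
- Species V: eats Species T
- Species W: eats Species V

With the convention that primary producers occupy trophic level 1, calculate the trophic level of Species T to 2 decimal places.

Species Q: 1 + 1 = 2
Species R: 1 + (0.52×1 + 0.48×2) = 2.48
Species S: 1 + 2.48 = 3.48
Species T: 1 + (0.18×1 + 0.61×2 + 0.21×3.48) = 3.1308
Species U: 1 + 3.48 = 4.48
Species V: 1 + 3.1308 = 4.1308
Species W: 1 + 4.1308 = 5.1308

3.13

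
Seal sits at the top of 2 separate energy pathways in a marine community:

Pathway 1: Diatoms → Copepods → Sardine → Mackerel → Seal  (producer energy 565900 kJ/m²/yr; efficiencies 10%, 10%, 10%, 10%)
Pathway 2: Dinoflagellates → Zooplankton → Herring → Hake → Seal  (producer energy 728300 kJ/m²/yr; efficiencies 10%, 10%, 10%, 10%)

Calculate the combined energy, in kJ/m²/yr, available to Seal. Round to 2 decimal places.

129.42 kJ/m²/yr

Pathway 1: 565900 × 0.1 × 0.1 × 0.1 × 0.1 = 56.59 kJ/m²/yr
Pathway 2: 728300 × 0.1 × 0.1 × 0.1 × 0.1 = 72.83 kJ/m²/yr
Total at Seal: 56.59 + 72.83 = 129.42 kJ/m²/yr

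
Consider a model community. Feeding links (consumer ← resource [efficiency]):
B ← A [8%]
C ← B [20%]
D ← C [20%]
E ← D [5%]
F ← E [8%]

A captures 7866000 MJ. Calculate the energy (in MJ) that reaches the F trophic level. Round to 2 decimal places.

B: 7866000 × 0.08 = 629280 MJ
C: 629280 × 0.2 = 125856 MJ
D: 125856 × 0.2 = 25171.2 MJ
E: 25171.2 × 0.05 = 1258.56 MJ
F: 1258.56 × 0.08 = 100.6848 MJ

100.68 MJ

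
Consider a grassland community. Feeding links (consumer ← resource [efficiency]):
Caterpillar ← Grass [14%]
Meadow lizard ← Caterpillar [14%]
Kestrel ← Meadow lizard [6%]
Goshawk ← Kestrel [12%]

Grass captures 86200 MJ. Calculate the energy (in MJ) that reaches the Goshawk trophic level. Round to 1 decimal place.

Caterpillar: 86200 × 0.14 = 12068 MJ
Meadow lizard: 12068 × 0.14 = 1689.52 MJ
Kestrel: 1689.52 × 0.06 = 101.3712 MJ
Goshawk: 101.3712 × 0.12 = 12.164544 MJ

12.2 MJ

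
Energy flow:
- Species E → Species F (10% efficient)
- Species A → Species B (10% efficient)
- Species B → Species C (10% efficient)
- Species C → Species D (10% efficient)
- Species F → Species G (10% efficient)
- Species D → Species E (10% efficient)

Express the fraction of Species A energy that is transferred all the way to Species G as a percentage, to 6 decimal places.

Product of link efficiencies: 0.1 × 0.1 × 0.1 × 0.1 × 0.1 × 0.1 = 0.000001
As a percentage: 0.000001 × 100 = 0.000100%

0.000100%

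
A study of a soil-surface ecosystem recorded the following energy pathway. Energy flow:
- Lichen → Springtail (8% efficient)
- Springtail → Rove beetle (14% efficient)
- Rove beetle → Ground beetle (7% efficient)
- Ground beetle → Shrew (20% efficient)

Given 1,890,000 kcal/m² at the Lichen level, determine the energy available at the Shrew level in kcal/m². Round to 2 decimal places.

Springtail: 1890000 × 0.08 = 151200 kcal/m²
Rove beetle: 151200 × 0.14 = 21168 kcal/m²
Ground beetle: 21168 × 0.07 = 1481.76 kcal/m²
Shrew: 1481.76 × 0.2 = 296.352 kcal/m²

296.35 kcal/m²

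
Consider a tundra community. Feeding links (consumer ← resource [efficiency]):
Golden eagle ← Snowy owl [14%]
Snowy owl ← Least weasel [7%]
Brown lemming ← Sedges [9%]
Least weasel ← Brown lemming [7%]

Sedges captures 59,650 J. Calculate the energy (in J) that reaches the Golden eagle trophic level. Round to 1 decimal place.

3.7 J

Brown lemming: 59650 × 0.09 = 5368.5 J
Least weasel: 5368.5 × 0.07 = 375.795 J
Snowy owl: 375.795 × 0.07 = 26.30565 J
Golden eagle: 26.30565 × 0.14 = 3.682791 J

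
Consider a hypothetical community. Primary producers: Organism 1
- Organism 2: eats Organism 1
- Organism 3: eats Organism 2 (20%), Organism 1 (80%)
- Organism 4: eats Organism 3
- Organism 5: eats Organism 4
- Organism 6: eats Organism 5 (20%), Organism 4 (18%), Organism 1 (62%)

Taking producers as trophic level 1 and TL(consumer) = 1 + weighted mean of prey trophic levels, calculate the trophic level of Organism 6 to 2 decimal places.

Organism 2: 1 + 1 = 2
Organism 3: 1 + (0.2×2 + 0.8×1) = 2.2
Organism 4: 1 + 2.2 = 3.2
Organism 5: 1 + 3.2 = 4.2
Organism 6: 1 + (0.2×4.2 + 0.18×3.2 + 0.62×1) = 3.036

3.04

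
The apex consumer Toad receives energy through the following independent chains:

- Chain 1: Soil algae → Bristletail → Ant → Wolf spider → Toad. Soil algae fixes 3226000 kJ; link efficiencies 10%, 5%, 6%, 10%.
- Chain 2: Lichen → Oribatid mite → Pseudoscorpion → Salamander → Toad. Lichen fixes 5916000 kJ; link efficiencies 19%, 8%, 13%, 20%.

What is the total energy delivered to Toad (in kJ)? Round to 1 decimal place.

Chain 1: 3226000 × 0.1 × 0.05 × 0.06 × 0.1 = 96.78 kJ
Chain 2: 5916000 × 0.19 × 0.08 × 0.13 × 0.2 = 2338.0032 kJ
Total at Toad: 96.78 + 2338.0032 = 2434.7832 kJ

2434.8 kJ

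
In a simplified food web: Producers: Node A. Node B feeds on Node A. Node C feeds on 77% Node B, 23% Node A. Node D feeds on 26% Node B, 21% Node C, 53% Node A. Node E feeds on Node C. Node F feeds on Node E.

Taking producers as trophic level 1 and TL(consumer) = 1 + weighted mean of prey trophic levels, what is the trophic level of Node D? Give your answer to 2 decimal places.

2.63

Node B: 1 + 1 = 2
Node C: 1 + (0.77×2 + 0.23×1) = 2.77
Node D: 1 + (0.26×2 + 0.21×2.77 + 0.53×1) = 2.6317
Node E: 1 + 2.77 = 3.77
Node F: 1 + 3.77 = 4.77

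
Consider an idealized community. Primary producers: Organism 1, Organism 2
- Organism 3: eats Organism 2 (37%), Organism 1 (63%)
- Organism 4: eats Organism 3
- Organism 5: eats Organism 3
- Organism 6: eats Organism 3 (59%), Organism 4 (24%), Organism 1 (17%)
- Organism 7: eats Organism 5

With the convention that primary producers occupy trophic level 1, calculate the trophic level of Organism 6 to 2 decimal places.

3.07

Organism 3: 1 + (0.37×1 + 0.63×1) = 2
Organism 4: 1 + 2 = 3
Organism 5: 1 + 2 = 3
Organism 6: 1 + (0.59×2 + 0.24×3 + 0.17×1) = 3.07
Organism 7: 1 + 3 = 4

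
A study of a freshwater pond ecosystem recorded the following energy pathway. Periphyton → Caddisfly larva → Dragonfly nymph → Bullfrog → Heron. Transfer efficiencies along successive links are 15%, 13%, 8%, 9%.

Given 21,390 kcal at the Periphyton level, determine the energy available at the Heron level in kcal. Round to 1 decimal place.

Caddisfly larva: 21390 × 0.15 = 3208.5 kcal
Dragonfly nymph: 3208.5 × 0.13 = 417.105 kcal
Bullfrog: 417.105 × 0.08 = 33.3684 kcal
Heron: 33.3684 × 0.09 = 3.003156 kcal

3.0 kcal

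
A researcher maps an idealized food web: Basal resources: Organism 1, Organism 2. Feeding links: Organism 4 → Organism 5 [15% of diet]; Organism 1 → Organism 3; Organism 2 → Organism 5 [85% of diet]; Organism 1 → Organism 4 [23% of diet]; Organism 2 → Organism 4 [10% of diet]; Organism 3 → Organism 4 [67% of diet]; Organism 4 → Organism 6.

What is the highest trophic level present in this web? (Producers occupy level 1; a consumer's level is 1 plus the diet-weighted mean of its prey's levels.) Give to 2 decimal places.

Organism 3: 1 + 1 = 2
Organism 4: 1 + (0.1×1 + 0.67×2 + 0.23×1) = 2.67
Organism 5: 1 + (0.15×2.67 + 0.85×1) = 2.2505
Organism 6: 1 + 2.67 = 3.67

3.67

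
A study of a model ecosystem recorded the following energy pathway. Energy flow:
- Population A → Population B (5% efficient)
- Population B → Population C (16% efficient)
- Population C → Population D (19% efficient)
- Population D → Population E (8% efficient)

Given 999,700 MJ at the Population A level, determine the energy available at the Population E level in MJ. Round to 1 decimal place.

121.6 MJ

Population B: 999700 × 0.05 = 49985 MJ
Population C: 49985 × 0.16 = 7997.6 MJ
Population D: 7997.6 × 0.19 = 1519.544 MJ
Population E: 1519.544 × 0.08 = 121.56352 MJ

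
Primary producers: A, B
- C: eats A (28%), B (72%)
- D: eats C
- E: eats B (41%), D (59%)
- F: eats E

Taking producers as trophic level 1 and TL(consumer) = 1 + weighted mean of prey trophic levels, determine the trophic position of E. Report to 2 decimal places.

3.18

C: 1 + (0.28×1 + 0.72×1) = 2
D: 1 + 2 = 3
E: 1 + (0.41×1 + 0.59×3) = 3.18
F: 1 + 3.18 = 4.18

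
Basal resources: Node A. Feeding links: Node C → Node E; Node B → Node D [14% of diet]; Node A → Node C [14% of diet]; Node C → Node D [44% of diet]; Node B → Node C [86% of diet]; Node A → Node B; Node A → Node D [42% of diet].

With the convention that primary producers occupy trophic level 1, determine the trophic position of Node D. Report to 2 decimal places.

Node B: 1 + 1 = 2
Node C: 1 + (0.14×1 + 0.86×2) = 2.86
Node D: 1 + (0.44×2.86 + 0.14×2 + 0.42×1) = 2.9584
Node E: 1 + 2.86 = 3.86

2.96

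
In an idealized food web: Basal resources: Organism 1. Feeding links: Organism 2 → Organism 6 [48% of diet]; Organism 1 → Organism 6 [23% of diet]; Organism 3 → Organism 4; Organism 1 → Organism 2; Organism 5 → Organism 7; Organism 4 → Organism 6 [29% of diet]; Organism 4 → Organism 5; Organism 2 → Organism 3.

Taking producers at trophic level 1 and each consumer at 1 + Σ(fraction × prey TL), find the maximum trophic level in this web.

Organism 2: 1 + 1 = 2
Organism 3: 1 + 2 = 3
Organism 4: 1 + 3 = 4
Organism 5: 1 + 4 = 5
Organism 6: 1 + (0.29×4 + 0.48×2 + 0.23×1) = 3.35
Organism 7: 1 + 5 = 6

6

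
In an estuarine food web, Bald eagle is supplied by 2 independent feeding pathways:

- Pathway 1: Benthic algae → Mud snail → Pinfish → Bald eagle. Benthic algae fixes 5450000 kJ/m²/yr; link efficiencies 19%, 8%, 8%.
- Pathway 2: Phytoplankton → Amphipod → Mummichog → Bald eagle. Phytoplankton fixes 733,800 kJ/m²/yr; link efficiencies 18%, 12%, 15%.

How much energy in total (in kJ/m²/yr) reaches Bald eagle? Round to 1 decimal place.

9004.7 kJ/m²/yr

Pathway 1: 5450000 × 0.19 × 0.08 × 0.08 = 6627.2 kJ/m²/yr
Pathway 2: 733800 × 0.18 × 0.12 × 0.15 = 2377.512 kJ/m²/yr
Total at Bald eagle: 6627.2 + 2377.512 = 9004.712 kJ/m²/yr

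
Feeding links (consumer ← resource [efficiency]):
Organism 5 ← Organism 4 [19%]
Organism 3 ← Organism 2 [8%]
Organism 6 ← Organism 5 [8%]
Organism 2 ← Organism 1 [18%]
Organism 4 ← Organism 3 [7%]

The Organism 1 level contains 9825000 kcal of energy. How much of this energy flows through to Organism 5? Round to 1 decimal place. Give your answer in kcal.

Organism 2: 9825000 × 0.18 = 1768500 kcal
Organism 3: 1768500 × 0.08 = 141480 kcal
Organism 4: 141480 × 0.07 = 9903.6 kcal
Organism 5: 9903.6 × 0.19 = 1881.684 kcal

1881.7 kcal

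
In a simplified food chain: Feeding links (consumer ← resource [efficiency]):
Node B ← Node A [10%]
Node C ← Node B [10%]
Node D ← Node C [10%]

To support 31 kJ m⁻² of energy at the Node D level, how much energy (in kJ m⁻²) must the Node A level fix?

Cumulative transfer efficiency: 0.1 × 0.1 × 0.1 = 0.001
Node A energy = 31 / 0.001 = 31000 kJ m⁻²

31000 kJ m⁻²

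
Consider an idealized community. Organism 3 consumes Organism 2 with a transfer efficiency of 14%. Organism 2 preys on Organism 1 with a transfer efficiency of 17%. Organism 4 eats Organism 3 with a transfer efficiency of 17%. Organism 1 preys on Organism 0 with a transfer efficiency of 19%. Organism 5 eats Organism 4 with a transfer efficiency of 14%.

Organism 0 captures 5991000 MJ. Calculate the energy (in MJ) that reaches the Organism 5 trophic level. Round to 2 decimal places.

644.77 MJ

Organism 1: 5991000 × 0.19 = 1138290 MJ
Organism 2: 1138290 × 0.17 = 193509.3 MJ
Organism 3: 193509.3 × 0.14 = 27091.302 MJ
Organism 4: 27091.302 × 0.17 = 4605.52134 MJ
Organism 5: 4605.52134 × 0.14 = 644.7729876 MJ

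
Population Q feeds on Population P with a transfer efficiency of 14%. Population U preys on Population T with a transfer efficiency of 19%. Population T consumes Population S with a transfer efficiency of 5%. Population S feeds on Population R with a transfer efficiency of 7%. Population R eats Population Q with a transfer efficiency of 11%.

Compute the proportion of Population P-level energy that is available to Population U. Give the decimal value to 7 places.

0.0000102

Product of link efficiencies: 0.14 × 0.11 × 0.07 × 0.05 × 0.19 = 0.000010241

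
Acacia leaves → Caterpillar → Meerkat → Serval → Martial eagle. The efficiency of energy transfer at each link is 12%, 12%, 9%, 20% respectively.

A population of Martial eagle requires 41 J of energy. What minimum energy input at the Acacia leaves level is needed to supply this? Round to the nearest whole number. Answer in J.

158179 J

Cumulative transfer efficiency: 0.12 × 0.12 × 0.09 × 0.2 = 0.0002592
Acacia leaves energy = 41 / 0.0002592 = 158179 J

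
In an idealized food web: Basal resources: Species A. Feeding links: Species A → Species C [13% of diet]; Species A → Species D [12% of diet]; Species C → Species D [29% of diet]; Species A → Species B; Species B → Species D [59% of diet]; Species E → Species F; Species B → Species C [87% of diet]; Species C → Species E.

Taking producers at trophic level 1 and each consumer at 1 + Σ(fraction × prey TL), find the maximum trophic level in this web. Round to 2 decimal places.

Species B: 1 + 1 = 2
Species C: 1 + (0.13×1 + 0.87×2) = 2.87
Species D: 1 + (0.59×2 + 0.29×2.87 + 0.12×1) = 3.1323
Species E: 1 + 2.87 = 3.87
Species F: 1 + 3.87 = 4.87

4.87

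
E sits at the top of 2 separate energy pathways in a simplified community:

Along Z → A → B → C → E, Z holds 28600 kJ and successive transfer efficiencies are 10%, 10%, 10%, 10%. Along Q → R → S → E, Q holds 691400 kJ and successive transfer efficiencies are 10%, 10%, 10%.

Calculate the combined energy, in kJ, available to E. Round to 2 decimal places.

Via Z: 28600 × 0.1 × 0.1 × 0.1 × 0.1 = 2.86 kJ
Via Q: 691400 × 0.1 × 0.1 × 0.1 = 691.4 kJ
Total at E: 2.86 + 691.4 = 694.26 kJ

694.26 kJ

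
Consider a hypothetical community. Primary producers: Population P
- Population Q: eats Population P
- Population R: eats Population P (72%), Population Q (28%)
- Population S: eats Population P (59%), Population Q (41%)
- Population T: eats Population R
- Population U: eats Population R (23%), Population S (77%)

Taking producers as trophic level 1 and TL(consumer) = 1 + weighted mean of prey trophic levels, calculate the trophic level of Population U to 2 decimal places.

Population Q: 1 + 1 = 2
Population R: 1 + (0.72×1 + 0.28×2) = 2.28
Population S: 1 + (0.59×1 + 0.41×2) = 2.41
Population T: 1 + 2.28 = 3.28
Population U: 1 + (0.23×2.28 + 0.77×2.41) = 3.3801

3.38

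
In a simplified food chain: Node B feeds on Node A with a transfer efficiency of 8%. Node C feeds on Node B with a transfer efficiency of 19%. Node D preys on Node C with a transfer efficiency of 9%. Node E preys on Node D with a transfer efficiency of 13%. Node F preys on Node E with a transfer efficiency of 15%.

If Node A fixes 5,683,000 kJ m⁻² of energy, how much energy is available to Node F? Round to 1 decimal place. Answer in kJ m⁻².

Node B: 5683000 × 0.08 = 454640 kJ m⁻²
Node C: 454640 × 0.19 = 86381.6 kJ m⁻²
Node D: 86381.6 × 0.09 = 7774.344 kJ m⁻²
Node E: 7774.344 × 0.13 = 1010.66472 kJ m⁻²
Node F: 1010.66472 × 0.15 = 151.599708 kJ m⁻²

151.6 kJ m⁻²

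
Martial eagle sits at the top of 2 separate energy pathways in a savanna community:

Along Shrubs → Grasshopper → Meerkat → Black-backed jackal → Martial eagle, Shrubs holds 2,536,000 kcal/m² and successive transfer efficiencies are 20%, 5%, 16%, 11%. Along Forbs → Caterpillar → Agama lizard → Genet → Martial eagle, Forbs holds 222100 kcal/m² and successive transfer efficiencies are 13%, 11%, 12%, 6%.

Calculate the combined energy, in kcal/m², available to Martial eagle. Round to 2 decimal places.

469.20 kcal/m²

Via Shrubs: 2536000 × 0.2 × 0.05 × 0.16 × 0.11 = 446.336 kcal/m²
Via Forbs: 222100 × 0.13 × 0.11 × 0.12 × 0.06 = 22.867416 kcal/m²
Total at Martial eagle: 446.336 + 22.867416 = 469.203416 kcal/m²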